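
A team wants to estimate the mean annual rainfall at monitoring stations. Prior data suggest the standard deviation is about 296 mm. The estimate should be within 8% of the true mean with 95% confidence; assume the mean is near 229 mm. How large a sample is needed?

1003

For a mean, the margin of error is E = z·σ/√n, so n = (zσ/E)².
At 95% confidence, z = 1.960.
E = 8% of 229 = 18.32 mm.
n = (1.960 × 296 / 18.32)² = 1002.87
Round up: n = 1003.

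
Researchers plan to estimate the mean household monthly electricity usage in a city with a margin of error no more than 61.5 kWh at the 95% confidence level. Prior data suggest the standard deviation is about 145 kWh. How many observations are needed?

For a mean, the margin of error is E = z·σ/√n, so n = (zσ/E)².
At 95% confidence, z = 1.960.
n = (1.960 × 145 / 61.5)² = 21.35
Round up: n = 22.

22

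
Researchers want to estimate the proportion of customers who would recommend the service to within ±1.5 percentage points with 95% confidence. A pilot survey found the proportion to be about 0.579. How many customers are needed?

For a proportion with margin E = 0.015 at 95% confidence, z = 1.960.
n = p̂(1−p̂)(z/E)² = 0.579 × 0.421 × (1.960/0.015)² = 4161.89
Round up: n = 4162.

4162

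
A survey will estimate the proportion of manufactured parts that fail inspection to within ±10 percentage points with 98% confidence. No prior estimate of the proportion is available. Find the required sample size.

For a proportion with margin E = 0.1 at 98% confidence, z = 2.326.
With no prior estimate, use p = 0.5, which maximizes p(1−p) at 0.25.
n = 0.25 × (z/E)² = 0.25 × (2.326/0.1)² = 135.26
Round up: n = 136.

136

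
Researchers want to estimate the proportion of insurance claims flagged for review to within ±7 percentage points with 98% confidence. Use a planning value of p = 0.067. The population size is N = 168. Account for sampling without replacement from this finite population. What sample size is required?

50

For a proportion with margin E = 0.07 at 98% confidence, z = 2.326.
n = p̂(1−p̂)(z/E)² = 0.067 × 0.933 × (2.326/0.07)² = 69.02 — call this n₀.
Finite-population correction with N = 168: n = n₀ / (1 + (n₀−1)/N) = 69.02 / 1.405 = 49.12
Round up: n = 50.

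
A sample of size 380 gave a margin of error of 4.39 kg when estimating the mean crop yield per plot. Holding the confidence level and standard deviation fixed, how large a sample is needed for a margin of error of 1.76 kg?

n = 2365

Margin of error scales as 1/√n, so n₂ = n₁·(E₁/E₂)².
n₂ = 380 × (4.39/1.76)² = 380 × 6.222 = 2364.36
Round up: n₂ = 2365.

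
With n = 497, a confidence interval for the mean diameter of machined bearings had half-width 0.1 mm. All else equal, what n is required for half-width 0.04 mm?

Margin of error scales as 1/√n, so n₂ = n₁·(E₁/E₂)².
n₂ = 497 × (0.1/0.04)² = 497 × 6.25 = 3106.25
Round up: n₂ = 3107.

3107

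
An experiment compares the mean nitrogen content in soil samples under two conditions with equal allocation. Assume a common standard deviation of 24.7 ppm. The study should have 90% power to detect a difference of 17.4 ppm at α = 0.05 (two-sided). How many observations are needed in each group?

For two equal groups, n per group = 2·((z_{α/2} + z_β)·σ/δ)².
z_{α/2} = 1.960; z_β = 1.282 (power 90%).
n = 2 × (3.242 × 24.7 / 17.4)² = 2 × 21.18 = 42.36
Round up: n = 43 per group.

43 per group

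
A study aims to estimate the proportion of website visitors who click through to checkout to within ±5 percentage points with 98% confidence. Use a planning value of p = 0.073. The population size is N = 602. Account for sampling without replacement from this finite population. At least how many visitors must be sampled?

For a proportion with margin E = 0.05 at 98% confidence, z = 2.326.
n = p̂(1−p̂)(z/E)² = 0.073 × 0.927 × (2.326/0.05)² = 146.45 — call this n₀.
Finite-population correction with N = 602: n = n₀ / (1 + (n₀−1)/N) = 146.45 / 1.242 = 117.91
Round up: n = 118.

n = 118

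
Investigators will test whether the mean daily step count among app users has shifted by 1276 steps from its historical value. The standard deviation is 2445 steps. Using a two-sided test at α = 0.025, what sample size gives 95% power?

n = 56

For a one-sample z-test, n = ((z_{α/2} + z_β)·σ/δ)².
z_{α/2} = 2.241 (two-sided α = 0.025); z_β = 1.645 (power 95% → β = 0.05).
n = (3.886 × 2445 / 1276)² = 55.44
Round up: n = 56.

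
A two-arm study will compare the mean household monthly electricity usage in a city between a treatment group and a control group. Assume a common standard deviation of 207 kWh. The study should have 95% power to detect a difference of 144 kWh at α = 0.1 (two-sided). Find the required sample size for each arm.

For two equal groups, n per group = 2·((z_{α/2} + z_β)·σ/δ)².
z_{α/2} = 1.645; z_β = 1.645 (power 95%).
n = 2 × (3.290 × 207 / 144)² = 2 × 22.37 = 44.74
Round up: n = 45 per group.

45 per group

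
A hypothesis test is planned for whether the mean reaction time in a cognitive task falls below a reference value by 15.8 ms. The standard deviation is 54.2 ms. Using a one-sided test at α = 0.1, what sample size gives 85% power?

For a one-sample z-test, n = ((z_α + z_β)·σ/δ)².
z_α = 1.282 (one-sided α = 0.1); z_β = 1.036 (power 85% → β = 0.15).
n = (2.318 × 54.2 / 15.8)² = 63.23
Round up: n = 64.

n = 64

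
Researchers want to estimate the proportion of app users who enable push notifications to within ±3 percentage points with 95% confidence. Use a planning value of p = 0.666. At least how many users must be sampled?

For a proportion with margin E = 0.03 at 95% confidence, z = 1.960.
n = p̂(1−p̂)(z/E)² = 0.666 × 0.334 × (1.960/0.03)² = 949.49
Round up: n = 950.

950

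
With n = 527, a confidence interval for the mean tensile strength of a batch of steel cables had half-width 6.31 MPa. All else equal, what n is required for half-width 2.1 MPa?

Margin of error scales as 1/√n, so n₂ = n₁·(E₁/E₂)².
n₂ = 527 × (6.31/2.1)² = 527 × 9.029 = 4758.28
Round up: n₂ = 4759.

4759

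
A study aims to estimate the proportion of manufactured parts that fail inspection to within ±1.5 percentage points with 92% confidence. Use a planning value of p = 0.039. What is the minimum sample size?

For a proportion with margin E = 0.015 at 92% confidence, z = 1.751.
n = p̂(1−p̂)(z/E)² = 0.039 × 0.961 × (1.751/0.015)² = 510.71
Round up: n = 511.

511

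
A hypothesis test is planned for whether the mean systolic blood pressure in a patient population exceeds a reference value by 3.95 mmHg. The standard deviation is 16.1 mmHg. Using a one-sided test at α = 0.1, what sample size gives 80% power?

75

For a one-sample z-test, n = ((z_α + z_β)·σ/δ)².
z_α = 1.282 (one-sided α = 0.1); z_β = 0.842 (power 80% → β = 0.2).
n = (2.124 × 16.1 / 3.95)² = 74.95
Round up: n = 75.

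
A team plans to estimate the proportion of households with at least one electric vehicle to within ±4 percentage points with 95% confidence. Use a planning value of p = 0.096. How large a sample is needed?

For a proportion with margin E = 0.04 at 95% confidence, z = 1.960.
n = p̂(1−p̂)(z/E)² = 0.096 × 0.904 × (1.960/0.04)² = 208.37
Round up: n = 209.

209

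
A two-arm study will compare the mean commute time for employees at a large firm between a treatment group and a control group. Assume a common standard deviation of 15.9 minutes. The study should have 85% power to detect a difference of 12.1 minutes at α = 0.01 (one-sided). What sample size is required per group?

For two equal groups, n per group = 2·((z_α + z_β)·σ/δ)².
z_α = 2.326; z_β = 1.036 (power 85%).
n = 2 × (3.362 × 15.9 / 12.1)² = 2 × 19.52 = 39.04
Round up: n = 40 per group.

40 per group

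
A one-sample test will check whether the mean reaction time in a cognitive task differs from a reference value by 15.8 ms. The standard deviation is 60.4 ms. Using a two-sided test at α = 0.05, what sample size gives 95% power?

For a one-sample z-test, n = ((z_{α/2} + z_β)·σ/δ)².
z_{α/2} = 1.960 (two-sided α = 0.05); z_β = 1.645 (power 95% → β = 0.05).
n = (3.605 × 60.4 / 15.8)² = 189.92
Round up: n = 190.

190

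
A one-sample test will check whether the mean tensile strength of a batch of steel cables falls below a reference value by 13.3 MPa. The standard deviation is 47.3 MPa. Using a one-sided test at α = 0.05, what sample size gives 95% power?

For a one-sample z-test, n = ((z_α + z_β)·σ/δ)².
z_α = 1.645 (one-sided α = 0.05); z_β = 1.645 (power 95% → β = 0.05).
n = (3.290 × 47.3 / 13.3)² = 136.90
Round up: n = 137.

n = 137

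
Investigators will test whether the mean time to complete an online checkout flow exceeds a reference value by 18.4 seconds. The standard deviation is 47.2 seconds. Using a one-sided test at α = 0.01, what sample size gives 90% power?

For a one-sample z-test, n = ((z_α + z_β)·σ/δ)².
z_α = 2.326 (one-sided α = 0.01); z_β = 1.282 (power 90% → β = 0.1).
n = (3.608 × 47.2 / 18.4)² = 85.66
Round up: n = 86.

n = 86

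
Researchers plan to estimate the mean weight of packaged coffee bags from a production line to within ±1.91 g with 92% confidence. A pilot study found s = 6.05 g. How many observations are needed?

31

For a mean, the margin of error is E = z·σ/√n, so n = (zσ/E)².
At 92% confidence, z = 1.751.
n = (1.751 × 6.05 / 1.91)² = 30.76
Round up: n = 31.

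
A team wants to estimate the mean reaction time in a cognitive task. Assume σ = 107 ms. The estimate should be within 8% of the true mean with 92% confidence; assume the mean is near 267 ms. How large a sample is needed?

For a mean, the margin of error is E = z·σ/√n, so n = (zσ/E)².
At 92% confidence, z = 1.751.
E = 8% of 267 = 21.36 ms.
n = (1.751 × 107 / 21.36)² = 76.94
Round up: n = 77.

n = 77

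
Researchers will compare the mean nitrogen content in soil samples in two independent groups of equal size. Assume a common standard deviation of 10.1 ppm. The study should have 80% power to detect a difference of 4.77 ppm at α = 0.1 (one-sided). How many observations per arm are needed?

For two equal groups, n per group = 2·((z_α + z_β)·σ/δ)².
z_α = 1.282; z_β = 0.842 (power 80%).
n = 2 × (2.124 × 10.1 / 4.77)² = 2 × 20.23 = 40.46
Round up: n = 41 per group.

41 per group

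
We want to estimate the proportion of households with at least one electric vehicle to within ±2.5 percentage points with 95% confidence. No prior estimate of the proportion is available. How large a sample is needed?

For a proportion with margin E = 0.025 at 95% confidence, z = 1.960.
With no prior estimate, use p = 0.5, which maximizes p(1−p) at 0.25.
n = 0.25 × (z/E)² = 0.25 × (1.960/0.025)² = 1536.64
Round up: n = 1537.

n = 1537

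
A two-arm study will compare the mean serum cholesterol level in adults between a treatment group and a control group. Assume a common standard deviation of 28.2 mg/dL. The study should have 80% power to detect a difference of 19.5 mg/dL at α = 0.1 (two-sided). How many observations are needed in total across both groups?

For two equal groups, n per group = 2·((z_{α/2} + z_β)·σ/δ)².
z_{α/2} = 1.645; z_β = 0.842 (power 80%).
n = 2 × (2.487 × 28.2 / 19.5)² = 2 × 12.94 = 25.88
Round up: n = 26 per group.
Total across both groups: 2 × 26 = 52.

52 total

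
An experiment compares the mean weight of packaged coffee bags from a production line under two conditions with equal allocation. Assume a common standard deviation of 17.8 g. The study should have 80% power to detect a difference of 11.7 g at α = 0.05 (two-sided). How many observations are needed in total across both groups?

For two equal groups, n per group = 2·((z_{α/2} + z_β)·σ/δ)².
z_{α/2} = 1.960; z_β = 0.842 (power 80%).
n = 2 × (2.802 × 17.8 / 11.7)² = 2 × 18.17 = 36.34
Round up: n = 37 per group.
Total across both groups: 2 × 37 = 74.

74 total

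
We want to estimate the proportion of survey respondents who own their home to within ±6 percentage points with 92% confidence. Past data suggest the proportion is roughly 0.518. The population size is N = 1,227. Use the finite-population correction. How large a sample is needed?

For a proportion with margin E = 0.06 at 92% confidence, z = 1.751.
n = p̂(1−p̂)(z/E)² = 0.518 × 0.482 × (1.751/0.06)² = 212.64 — call this n₀.
Finite-population correction with N = 1,227: n = n₀ / (1 + (n₀−1)/N) = 212.64 / 1.172 = 181.43
Round up: n = 182.

182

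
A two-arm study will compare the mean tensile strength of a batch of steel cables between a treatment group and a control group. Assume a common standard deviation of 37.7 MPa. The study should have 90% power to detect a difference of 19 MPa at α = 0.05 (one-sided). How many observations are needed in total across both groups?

136 total

For two equal groups, n per group = 2·((z_α + z_β)·σ/δ)².
z_α = 1.645; z_β = 1.282 (power 90%).
n = 2 × (2.927 × 37.7 / 19)² = 2 × 33.73 = 67.46
Round up: n = 68 per group.
Total across both groups: 2 × 68 = 136.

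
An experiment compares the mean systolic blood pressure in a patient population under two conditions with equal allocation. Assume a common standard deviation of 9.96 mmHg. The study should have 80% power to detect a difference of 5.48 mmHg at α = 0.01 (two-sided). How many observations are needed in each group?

For two equal groups, n per group = 2·((z_{α/2} + z_β)·σ/δ)².
z_{α/2} = 2.576; z_β = 0.842 (power 80%).
n = 2 × (3.418 × 9.96 / 5.48)² = 2 × 38.59 = 77.18
Round up: n = 78 per group.

78 per group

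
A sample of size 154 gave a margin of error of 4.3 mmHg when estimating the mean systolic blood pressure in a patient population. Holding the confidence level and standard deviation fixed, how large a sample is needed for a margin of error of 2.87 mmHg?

Margin of error scales as 1/√n, so n₂ = n₁·(E₁/E₂)².
n₂ = 154 × (4.3/2.87)² = 154 × 2.245 = 345.73
Round up: n₂ = 346.

n = 346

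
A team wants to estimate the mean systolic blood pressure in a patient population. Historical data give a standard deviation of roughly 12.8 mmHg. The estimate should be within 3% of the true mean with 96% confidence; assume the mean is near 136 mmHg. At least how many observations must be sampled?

42

For a mean, the margin of error is E = z·σ/√n, so n = (zσ/E)².
At 96% confidence, z = 2.054.
E = 3% of 136 = 4.08 mmHg.
n = (2.054 × 12.8 / 4.08)² = 41.52
Round up: n = 42.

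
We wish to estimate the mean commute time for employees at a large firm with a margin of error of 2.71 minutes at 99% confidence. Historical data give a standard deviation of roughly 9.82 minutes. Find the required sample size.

88

For a mean, the margin of error is E = z·σ/√n, so n = (zσ/E)².
At 99% confidence, z = 2.576.
n = (2.576 × 9.82 / 2.71)² = 87.13
Round up: n = 88.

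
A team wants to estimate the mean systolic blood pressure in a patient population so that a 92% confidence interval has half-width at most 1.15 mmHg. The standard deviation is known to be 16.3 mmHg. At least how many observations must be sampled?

For a mean, the margin of error is E = z·σ/√n, so n = (zσ/E)².
At 92% confidence, z = 1.751.
n = (1.751 × 16.3 / 1.15)² = 615.96
Round up: n = 616.

616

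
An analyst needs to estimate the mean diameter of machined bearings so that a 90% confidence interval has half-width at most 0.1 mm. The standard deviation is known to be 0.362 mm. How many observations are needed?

For a mean, the margin of error is E = z·σ/√n, so n = (zσ/E)².
At 90% confidence, z = 1.645.
n = (1.645 × 0.362 / 0.1)² = 35.46
Round up: n = 36.

36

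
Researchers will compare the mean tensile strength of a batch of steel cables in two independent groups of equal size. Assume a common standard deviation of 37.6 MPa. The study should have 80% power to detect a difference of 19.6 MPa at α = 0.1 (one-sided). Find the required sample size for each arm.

34 per group

For two equal groups, n per group = 2·((z_α + z_β)·σ/δ)².
z_α = 1.282; z_β = 0.842 (power 80%).
n = 2 × (2.124 × 37.6 / 19.6)² = 2 × 16.60 = 33.20
Round up: n = 34 per group.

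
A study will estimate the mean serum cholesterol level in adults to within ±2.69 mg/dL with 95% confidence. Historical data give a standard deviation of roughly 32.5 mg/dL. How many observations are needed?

n = 561

For a mean, the margin of error is E = z·σ/√n, so n = (zσ/E)².
At 95% confidence, z = 1.960.
n = (1.960 × 32.5 / 2.69)² = 560.76
Round up: n = 561.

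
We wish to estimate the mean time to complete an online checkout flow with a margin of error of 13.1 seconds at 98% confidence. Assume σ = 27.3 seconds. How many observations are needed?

For a mean, the margin of error is E = z·σ/√n, so n = (zσ/E)².
At 98% confidence, z = 2.326.
n = (2.326 × 27.3 / 13.1)² = 23.50
Round up: n = 24.

n = 24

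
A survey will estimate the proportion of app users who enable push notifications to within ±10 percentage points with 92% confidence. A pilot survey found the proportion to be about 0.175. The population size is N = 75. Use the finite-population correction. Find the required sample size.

n = 29

For a proportion with margin E = 0.1 at 92% confidence, z = 1.751.
n = p̂(1−p̂)(z/E)² = 0.175 × 0.825 × (1.751/0.1)² = 44.27 — call this n₀.
Finite-population correction with N = 75: n = n₀ / (1 + (n₀−1)/N) = 44.27 / 1.577 = 28.07
Round up: n = 29.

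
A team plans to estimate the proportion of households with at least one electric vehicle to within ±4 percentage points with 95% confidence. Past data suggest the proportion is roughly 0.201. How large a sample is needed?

For a proportion with margin E = 0.04 at 95% confidence, z = 1.960.
n = p̂(1−p̂)(z/E)² = 0.201 × 0.799 × (1.960/0.04)² = 385.60
Round up: n = 386.

386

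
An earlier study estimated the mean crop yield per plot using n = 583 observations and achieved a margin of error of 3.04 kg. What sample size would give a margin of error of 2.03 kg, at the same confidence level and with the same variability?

n = 1308

Margin of error scales as 1/√n, so n₂ = n₁·(E₁/E₂)².
n₂ = 583 × (3.04/2.03)² = 583 × 2.243 = 1307.67
Round up: n₂ = 1308.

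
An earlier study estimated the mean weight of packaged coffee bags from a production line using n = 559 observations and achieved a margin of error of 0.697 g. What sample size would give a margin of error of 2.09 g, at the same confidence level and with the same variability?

Margin of error scales as 1/√n, so n₂ = n₁·(E₁/E₂)².
n₂ = 559 × (0.697/2.09)² = 559 × 0.1112 = 62.16
Round up: n₂ = 63.

63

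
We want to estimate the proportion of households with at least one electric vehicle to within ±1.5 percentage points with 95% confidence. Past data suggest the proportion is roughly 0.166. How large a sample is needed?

For a proportion with margin E = 0.015 at 95% confidence, z = 1.960.
n = p̂(1−p̂)(z/E)² = 0.166 × 0.834 × (1.960/0.015)² = 2363.76
Round up: n = 2364.

2364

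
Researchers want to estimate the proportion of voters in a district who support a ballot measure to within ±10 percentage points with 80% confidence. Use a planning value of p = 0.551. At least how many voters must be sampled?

For a proportion with margin E = 0.1 at 80% confidence, z = 1.282.
n = p̂(1−p̂)(z/E)² = 0.551 × 0.449 × (1.282/0.1)² = 40.66
Round up: n = 41.

41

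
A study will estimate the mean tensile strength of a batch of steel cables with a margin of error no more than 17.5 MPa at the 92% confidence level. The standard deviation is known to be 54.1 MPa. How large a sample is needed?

For a mean, the margin of error is E = z·σ/√n, so n = (zσ/E)².
At 92% confidence, z = 1.751.
n = (1.751 × 54.1 / 17.5)² = 29.30
Round up: n = 30.

n = 30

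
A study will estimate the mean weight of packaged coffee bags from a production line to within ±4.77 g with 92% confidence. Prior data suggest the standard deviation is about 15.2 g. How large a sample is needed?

For a mean, the margin of error is E = z·σ/√n, so n = (zσ/E)².
At 92% confidence, z = 1.751.
n = (1.751 × 15.2 / 4.77)² = 31.13
Round up: n = 32.

32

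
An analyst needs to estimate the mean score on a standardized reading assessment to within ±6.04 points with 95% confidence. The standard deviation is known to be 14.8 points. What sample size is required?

n = 24

For a mean, the margin of error is E = z·σ/√n, so n = (zσ/E)².
At 95% confidence, z = 1.960.
n = (1.960 × 14.8 / 6.04)² = 23.07
Round up: n = 24.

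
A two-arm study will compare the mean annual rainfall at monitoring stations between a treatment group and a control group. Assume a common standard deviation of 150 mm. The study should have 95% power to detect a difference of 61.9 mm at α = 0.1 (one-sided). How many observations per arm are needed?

101 per group

For two equal groups, n per group = 2·((z_α + z_β)·σ/δ)².
z_α = 1.282; z_β = 1.645 (power 95%).
n = 2 × (2.927 × 150 / 61.9)² = 2 × 50.31 = 100.62
Round up: n = 101 per group.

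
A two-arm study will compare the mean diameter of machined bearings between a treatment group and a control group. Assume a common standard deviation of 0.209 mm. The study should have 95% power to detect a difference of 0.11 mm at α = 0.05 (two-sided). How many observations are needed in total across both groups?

188 total

For two equal groups, n per group = 2·((z_{α/2} + z_β)·σ/δ)².
z_{α/2} = 1.960; z_β = 1.645 (power 95%).
n = 2 × (3.605 × 0.209 / 0.11)² = 2 × 46.92 = 93.84
Round up: n = 94 per group.
Total across both groups: 2 × 94 = 188.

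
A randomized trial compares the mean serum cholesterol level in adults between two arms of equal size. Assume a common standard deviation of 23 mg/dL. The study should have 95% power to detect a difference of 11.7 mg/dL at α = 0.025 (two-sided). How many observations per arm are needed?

For two equal groups, n per group = 2·((z_{α/2} + z_β)·σ/δ)².
z_{α/2} = 2.241; z_β = 1.645 (power 95%).
n = 2 × (3.886 × 23 / 11.7)² = 2 × 58.36 = 116.72
Round up: n = 117 per group.

117 per group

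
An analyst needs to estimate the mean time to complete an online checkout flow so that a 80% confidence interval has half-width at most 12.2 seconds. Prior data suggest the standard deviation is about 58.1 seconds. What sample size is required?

38

For a mean, the margin of error is E = z·σ/√n, so n = (zσ/E)².
At 80% confidence, z = 1.282.
n = (1.282 × 58.1 / 12.2)² = 37.27
Round up: n = 38.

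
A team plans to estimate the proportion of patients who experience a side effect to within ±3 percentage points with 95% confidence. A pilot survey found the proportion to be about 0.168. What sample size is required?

For a proportion with margin E = 0.03 at 95% confidence, z = 1.960.
n = p̂(1−p̂)(z/E)² = 0.168 × 0.832 × (1.960/0.03)² = 596.63
Round up: n = 597.

597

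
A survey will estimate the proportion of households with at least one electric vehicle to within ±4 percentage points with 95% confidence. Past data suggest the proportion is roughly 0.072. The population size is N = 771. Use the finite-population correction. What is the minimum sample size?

133

For a proportion with margin E = 0.04 at 95% confidence, z = 1.960.
n = p̂(1−p̂)(z/E)² = 0.072 × 0.928 × (1.960/0.04)² = 160.43 — call this n₀.
Finite-population correction with N = 771: n = n₀ / (1 + (n₀−1)/N) = 160.43 / 1.207 = 132.92
Round up: n = 133.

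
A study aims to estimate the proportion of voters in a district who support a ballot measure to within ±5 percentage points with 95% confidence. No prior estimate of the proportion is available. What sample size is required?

For a proportion with margin E = 0.05 at 95% confidence, z = 1.960.
With no prior estimate, use p = 0.5, which maximizes p(1−p) at 0.25.
n = 0.25 × (z/E)² = 0.25 × (1.960/0.05)² = 384.16
Round up: n = 385.

385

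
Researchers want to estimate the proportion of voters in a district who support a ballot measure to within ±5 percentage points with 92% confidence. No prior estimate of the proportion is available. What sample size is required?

n = 307

For a proportion with margin E = 0.05 at 92% confidence, z = 1.751.
With no prior estimate, use p = 0.5, which maximizes p(1−p) at 0.25.
n = 0.25 × (z/E)² = 0.25 × (1.751/0.05)² = 306.60
Round up: n = 307.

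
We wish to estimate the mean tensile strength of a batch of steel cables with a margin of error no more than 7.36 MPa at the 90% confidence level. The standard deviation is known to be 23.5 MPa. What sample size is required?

For a mean, the margin of error is E = z·σ/√n, so n = (zσ/E)².
At 90% confidence, z = 1.645.
n = (1.645 × 23.5 / 7.36)² = 27.59
Round up: n = 28.

n = 28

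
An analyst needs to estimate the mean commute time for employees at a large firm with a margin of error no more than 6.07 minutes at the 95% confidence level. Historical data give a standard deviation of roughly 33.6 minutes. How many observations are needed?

For a mean, the margin of error is E = z·σ/√n, so n = (zσ/E)².
At 95% confidence, z = 1.960.
n = (1.960 × 33.6 / 6.07)² = 117.71
Round up: n = 118.

118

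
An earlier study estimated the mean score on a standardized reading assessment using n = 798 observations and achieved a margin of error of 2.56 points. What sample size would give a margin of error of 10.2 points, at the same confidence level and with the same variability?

51

Margin of error scales as 1/√n, so n₂ = n₁·(E₁/E₂)².
n₂ = 798 × (2.56/10.2)² = 798 × 0.06299 = 50.27
Round up: n₂ = 51.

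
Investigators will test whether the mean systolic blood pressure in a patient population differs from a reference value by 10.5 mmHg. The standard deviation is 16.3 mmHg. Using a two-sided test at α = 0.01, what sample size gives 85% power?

32

For a one-sample z-test, n = ((z_{α/2} + z_β)·σ/δ)².
z_{α/2} = 2.576 (two-sided α = 0.01); z_β = 1.036 (power 85% → β = 0.15).
n = (3.612 × 16.3 / 10.5)² = 31.44
Round up: n = 32.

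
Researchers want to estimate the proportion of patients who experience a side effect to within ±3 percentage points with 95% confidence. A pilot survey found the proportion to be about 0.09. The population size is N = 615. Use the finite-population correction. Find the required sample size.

For a proportion with margin E = 0.03 at 95% confidence, z = 1.960.
n = p̂(1−p̂)(z/E)² = 0.09 × 0.91 × (1.960/0.03)² = 349.59 — call this n₀.
Finite-population correction with N = 615: n = n₀ / (1 + (n₀−1)/N) = 349.59 / 1.567 = 223.10
Round up: n = 224.

224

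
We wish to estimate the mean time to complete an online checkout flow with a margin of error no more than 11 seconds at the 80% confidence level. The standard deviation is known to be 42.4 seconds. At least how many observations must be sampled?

For a mean, the margin of error is E = z·σ/√n, so n = (zσ/E)².
At 80% confidence, z = 1.282.
n = (1.282 × 42.4 / 11)² = 24.42
Round up: n = 25.

25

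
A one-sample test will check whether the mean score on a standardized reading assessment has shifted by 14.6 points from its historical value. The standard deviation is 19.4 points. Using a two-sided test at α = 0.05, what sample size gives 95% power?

For a one-sample z-test, n = ((z_{α/2} + z_β)·σ/δ)².
z_{α/2} = 1.960 (two-sided α = 0.05); z_β = 1.645 (power 95% → β = 0.05).
n = (3.605 × 19.4 / 14.6)² = 22.95
Round up: n = 23.

n = 23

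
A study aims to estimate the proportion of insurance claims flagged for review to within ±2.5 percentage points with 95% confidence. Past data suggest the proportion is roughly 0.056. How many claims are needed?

n = 325

For a proportion with margin E = 0.025 at 95% confidence, z = 1.960.
n = p̂(1−p̂)(z/E)² = 0.056 × 0.944 × (1.960/0.025)² = 324.93
Round up: n = 325.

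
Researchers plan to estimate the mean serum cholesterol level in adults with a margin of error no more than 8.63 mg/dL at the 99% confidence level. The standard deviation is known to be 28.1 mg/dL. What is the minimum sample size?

For a mean, the margin of error is E = z·σ/√n, so n = (zσ/E)².
At 99% confidence, z = 2.576.
n = (2.576 × 28.1 / 8.63)² = 70.35
Round up: n = 71.

n = 71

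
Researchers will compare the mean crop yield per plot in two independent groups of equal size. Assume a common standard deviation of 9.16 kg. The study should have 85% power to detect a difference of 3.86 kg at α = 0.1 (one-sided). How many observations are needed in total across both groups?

For two equal groups, n per group = 2·((z_α + z_β)·σ/δ)².
z_α = 1.282; z_β = 1.036 (power 85%).
n = 2 × (2.318 × 9.16 / 3.86)² = 2 × 30.26 = 60.52
Round up: n = 61 per group.
Total across both groups: 2 × 61 = 122.

122 total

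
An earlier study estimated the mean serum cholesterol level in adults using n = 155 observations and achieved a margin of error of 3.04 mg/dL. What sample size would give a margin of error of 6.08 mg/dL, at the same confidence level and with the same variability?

Margin of error scales as 1/√n, so n₂ = n₁·(E₁/E₂)².
n₂ = 155 × (3.04/6.08)² = 155 × 0.25 = 38.75
Round up: n₂ = 39.

39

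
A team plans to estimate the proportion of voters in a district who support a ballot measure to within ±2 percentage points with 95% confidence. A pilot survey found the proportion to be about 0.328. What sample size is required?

For a proportion with margin E = 0.02 at 95% confidence, z = 1.960.
n = p̂(1−p̂)(z/E)² = 0.328 × 0.672 × (1.960/0.02)² = 2116.88
Round up: n = 2117.

n = 2117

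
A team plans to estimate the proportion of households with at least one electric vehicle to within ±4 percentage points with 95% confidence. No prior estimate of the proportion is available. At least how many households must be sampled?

For a proportion with margin E = 0.04 at 95% confidence, z = 1.960.
With no prior estimate, use p = 0.5, which maximizes p(1−p) at 0.25.
n = 0.25 × (z/E)² = 0.25 × (1.960/0.04)² = 600.25
Round up: n = 601.

n = 601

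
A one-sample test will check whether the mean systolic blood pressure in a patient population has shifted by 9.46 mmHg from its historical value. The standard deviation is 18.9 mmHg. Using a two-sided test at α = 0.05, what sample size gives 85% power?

For a one-sample z-test, n = ((z_{α/2} + z_β)·σ/δ)².
z_{α/2} = 1.960 (two-sided α = 0.05); z_β = 1.036 (power 85% → β = 0.15).
n = (2.996 × 18.9 / 9.46)² = 35.83
Round up: n = 36.

36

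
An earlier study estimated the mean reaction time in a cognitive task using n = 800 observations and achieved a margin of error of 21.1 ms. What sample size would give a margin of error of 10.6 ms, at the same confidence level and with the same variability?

3170

Margin of error scales as 1/√n, so n₂ = n₁·(E₁/E₂)².
n₂ = 800 × (21.1/10.6)² = 800 × 3.962 = 3169.60
Round up: n₂ = 3170.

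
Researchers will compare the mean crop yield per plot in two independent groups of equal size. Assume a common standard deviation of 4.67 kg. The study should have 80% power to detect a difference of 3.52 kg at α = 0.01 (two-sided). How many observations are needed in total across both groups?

84 total

For two equal groups, n per group = 2·((z_{α/2} + z_β)·σ/δ)².
z_{α/2} = 2.576; z_β = 0.842 (power 80%).
n = 2 × (3.418 × 4.67 / 3.52)² = 2 × 20.56 = 41.12
Round up: n = 42 per group.
Total across both groups: 2 × 42 = 84.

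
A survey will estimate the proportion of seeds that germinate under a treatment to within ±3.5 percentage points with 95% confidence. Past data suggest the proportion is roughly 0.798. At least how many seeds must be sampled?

For a proportion with margin E = 0.035 at 95% confidence, z = 1.960.
n = p̂(1−p̂)(z/E)² = 0.798 × 0.202 × (1.960/0.035)² = 505.51
Round up: n = 506.

n = 506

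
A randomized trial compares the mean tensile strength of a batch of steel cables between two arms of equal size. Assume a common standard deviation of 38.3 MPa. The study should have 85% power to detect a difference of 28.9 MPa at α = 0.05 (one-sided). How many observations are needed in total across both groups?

52 total

For two equal groups, n per group = 2·((z_α + z_β)·σ/δ)².
z_α = 1.645; z_β = 1.036 (power 85%).
n = 2 × (2.681 × 38.3 / 28.9)² = 2 × 12.62 = 25.24
Round up: n = 26 per group.
Total across both groups: 2 × 26 = 52.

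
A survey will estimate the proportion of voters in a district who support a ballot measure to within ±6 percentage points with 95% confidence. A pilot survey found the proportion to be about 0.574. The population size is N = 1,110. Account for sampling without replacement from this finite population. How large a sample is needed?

For a proportion with margin E = 0.06 at 95% confidence, z = 1.960.
n = p̂(1−p̂)(z/E)² = 0.574 × 0.426 × (1.960/0.06)² = 260.93 — call this n₀.
Finite-population correction with N = 1,110: n = n₀ / (1 + (n₀−1)/N) = 260.93 / 1.234 = 211.45
Round up: n = 212.

212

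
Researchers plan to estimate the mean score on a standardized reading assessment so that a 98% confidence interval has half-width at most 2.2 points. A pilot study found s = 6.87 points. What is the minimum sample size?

For a mean, the margin of error is E = z·σ/√n, so n = (zσ/E)².
At 98% confidence, z = 2.326.
n = (2.326 × 6.87 / 2.2)² = 52.76
Round up: n = 53.

n = 53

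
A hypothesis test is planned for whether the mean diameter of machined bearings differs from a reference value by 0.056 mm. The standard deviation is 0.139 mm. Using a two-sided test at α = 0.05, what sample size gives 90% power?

For a one-sample z-test, n = ((z_{α/2} + z_β)·σ/δ)².
z_{α/2} = 1.960 (two-sided α = 0.05); z_β = 1.282 (power 90% → β = 0.1).
n = (3.242 × 0.139 / 0.056)² = 64.76
Round up: n = 65.

65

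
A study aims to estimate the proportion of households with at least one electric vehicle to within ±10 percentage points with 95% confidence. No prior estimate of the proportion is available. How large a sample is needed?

n = 97

For a proportion with margin E = 0.1 at 95% confidence, z = 1.960.
With no prior estimate, use p = 0.5, which maximizes p(1−p) at 0.25.
n = 0.25 × (z/E)² = 0.25 × (1.960/0.1)² = 96.04
Round up: n = 97.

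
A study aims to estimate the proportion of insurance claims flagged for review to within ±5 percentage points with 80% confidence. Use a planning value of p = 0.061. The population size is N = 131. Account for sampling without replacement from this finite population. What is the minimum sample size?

For a proportion with margin E = 0.05 at 80% confidence, z = 1.282.
n = p̂(1−p̂)(z/E)² = 0.061 × 0.939 × (1.282/0.05)² = 37.66 — call this n₀.
Finite-population correction with N = 131: n = n₀ / (1 + (n₀−1)/N) = 37.66 / 1.28 = 29.42
Round up: n = 30.

30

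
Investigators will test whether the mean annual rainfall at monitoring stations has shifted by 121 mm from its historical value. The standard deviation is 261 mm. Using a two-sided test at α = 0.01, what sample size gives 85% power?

61

For a one-sample z-test, n = ((z_{α/2} + z_β)·σ/δ)².
z_{α/2} = 2.576 (two-sided α = 0.01); z_β = 1.036 (power 85% → β = 0.15).
n = (3.612 × 261 / 121)² = 60.70
Round up: n = 61.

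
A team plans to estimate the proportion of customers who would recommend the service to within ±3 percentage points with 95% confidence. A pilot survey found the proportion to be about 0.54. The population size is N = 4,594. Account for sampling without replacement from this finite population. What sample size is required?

862

For a proportion with margin E = 0.03 at 95% confidence, z = 1.960.
n = p̂(1−p̂)(z/E)² = 0.54 × 0.46 × (1.960/0.03)² = 1060.28 — call this n₀.
Finite-population correction with N = 4,594: n = n₀ / (1 + (n₀−1)/N) = 1060.28 / 1.231 = 861.32
Round up: n = 862.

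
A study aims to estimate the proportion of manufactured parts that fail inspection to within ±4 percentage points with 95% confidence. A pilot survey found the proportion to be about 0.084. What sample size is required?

For a proportion with margin E = 0.04 at 95% confidence, z = 1.960.
n = p̂(1−p̂)(z/E)² = 0.084 × 0.916 × (1.960/0.04)² = 184.74
Round up: n = 185.

n = 185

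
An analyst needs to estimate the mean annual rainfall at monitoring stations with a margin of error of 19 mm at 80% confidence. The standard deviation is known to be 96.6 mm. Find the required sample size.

n = 43

For a mean, the margin of error is E = z·σ/√n, so n = (zσ/E)².
At 80% confidence, z = 1.282.
n = (1.282 × 96.6 / 19)² = 42.48
Round up: n = 43.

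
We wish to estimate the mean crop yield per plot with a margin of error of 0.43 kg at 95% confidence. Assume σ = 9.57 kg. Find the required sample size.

For a mean, the margin of error is E = z·σ/√n, so n = (zσ/E)².
At 95% confidence, z = 1.960.
n = (1.960 × 9.57 / 0.43)² = 1902.83
Round up: n = 1903.

1903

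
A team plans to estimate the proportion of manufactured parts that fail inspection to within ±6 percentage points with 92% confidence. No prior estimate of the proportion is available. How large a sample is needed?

For a proportion with margin E = 0.06 at 92% confidence, z = 1.751.
With no prior estimate, use p = 0.5, which maximizes p(1−p) at 0.25.
n = 0.25 × (z/E)² = 0.25 × (1.751/0.06)² = 212.92
Round up: n = 213.

213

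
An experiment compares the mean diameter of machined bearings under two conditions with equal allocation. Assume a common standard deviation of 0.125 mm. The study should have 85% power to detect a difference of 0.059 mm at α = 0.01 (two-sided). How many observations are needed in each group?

118 per group

For two equal groups, n per group = 2·((z_{α/2} + z_β)·σ/δ)².
z_{α/2} = 2.576; z_β = 1.036 (power 85%).
n = 2 × (3.612 × 0.125 / 0.059)² = 2 × 58.56 = 117.12
Round up: n = 118 per group.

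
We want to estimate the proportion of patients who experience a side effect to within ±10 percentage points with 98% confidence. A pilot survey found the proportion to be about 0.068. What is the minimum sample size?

35

For a proportion with margin E = 0.1 at 98% confidence, z = 2.326.
n = p̂(1−p̂)(z/E)² = 0.068 × 0.932 × (2.326/0.1)² = 34.29
Round up: n = 35.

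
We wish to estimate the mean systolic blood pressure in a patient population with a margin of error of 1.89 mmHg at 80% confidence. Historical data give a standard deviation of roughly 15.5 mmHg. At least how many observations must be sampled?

For a mean, the margin of error is E = z·σ/√n, so n = (zσ/E)².
At 80% confidence, z = 1.282.
n = (1.282 × 15.5 / 1.89)² = 110.54
Round up: n = 111.

111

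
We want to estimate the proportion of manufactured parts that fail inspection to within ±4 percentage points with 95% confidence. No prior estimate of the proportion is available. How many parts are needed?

601

For a proportion with margin E = 0.04 at 95% confidence, z = 1.960.
With no prior estimate, use p = 0.5, which maximizes p(1−p) at 0.25.
n = 0.25 × (z/E)² = 0.25 × (1.960/0.04)² = 600.25
Round up: n = 601.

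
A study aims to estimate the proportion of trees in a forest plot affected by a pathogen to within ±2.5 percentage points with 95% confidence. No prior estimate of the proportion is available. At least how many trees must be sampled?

For a proportion with margin E = 0.025 at 95% confidence, z = 1.960.
With no prior estimate, use p = 0.5, which maximizes p(1−p) at 0.25.
n = 0.25 × (z/E)² = 0.25 × (1.960/0.025)² = 1536.64
Round up: n = 1537.

n = 1537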